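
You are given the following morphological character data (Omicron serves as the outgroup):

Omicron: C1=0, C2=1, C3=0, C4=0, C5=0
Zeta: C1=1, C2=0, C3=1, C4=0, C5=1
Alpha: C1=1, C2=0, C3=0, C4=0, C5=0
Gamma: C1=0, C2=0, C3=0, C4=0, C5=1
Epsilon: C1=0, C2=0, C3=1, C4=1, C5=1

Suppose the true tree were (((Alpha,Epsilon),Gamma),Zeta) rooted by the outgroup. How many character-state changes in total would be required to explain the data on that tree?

8

Map each character onto (((Alpha,Epsilon),Gamma),Zeta) (rooted by Omicron) and count the minimum state changes it requires (Fitch parsimony):
C1: 2; C2: 1; C3: 2; C4: 1; C5: 2.
Total tree length = 8.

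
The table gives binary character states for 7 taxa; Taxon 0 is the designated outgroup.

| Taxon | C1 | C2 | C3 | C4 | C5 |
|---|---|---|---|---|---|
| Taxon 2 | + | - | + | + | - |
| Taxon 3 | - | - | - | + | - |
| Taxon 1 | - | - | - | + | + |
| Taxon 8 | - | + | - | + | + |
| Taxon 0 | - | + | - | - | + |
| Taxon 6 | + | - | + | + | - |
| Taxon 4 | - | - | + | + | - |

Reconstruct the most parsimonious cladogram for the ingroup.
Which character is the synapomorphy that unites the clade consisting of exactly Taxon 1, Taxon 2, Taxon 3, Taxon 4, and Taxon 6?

C2

Character polarity is set by the outgroup: the derived state is whichever differs from the outgroup's state, so for C2, C5 the derived state is '-', and for the remaining characters it is '+'.
C1 (derived state '+') is shared by Taxon 2 and Taxon 6 — a synapomorphy uniting that clade.
C2 (derived state '-') is shared by Taxon 1, Taxon 2, Taxon 3, Taxon 4, and Taxon 6 — a synapomorphy uniting that clade.
C3 (derived state '+') is shared by Taxon 2, Taxon 4, and Taxon 6 — a synapomorphy uniting that clade.
C4 (derived state '+') is shared by all ingroup taxa — unites the whole ingroup.
C5 (derived state '-') is shared by Taxon 2, Taxon 3, Taxon 4, and Taxon 6 — a synapomorphy uniting that clade.
Most parsimonious ingroup topology: ((((Taxon 4,(Taxon 2,Taxon 6)),Taxon 3),Taxon 1),Taxon 8).
The clade {Taxon 1, Taxon 2, Taxon 3, Taxon 4, Taxon 6} is supported by C2: its derived state '-' occurs in exactly those taxa and in no other taxon (including the outgroup).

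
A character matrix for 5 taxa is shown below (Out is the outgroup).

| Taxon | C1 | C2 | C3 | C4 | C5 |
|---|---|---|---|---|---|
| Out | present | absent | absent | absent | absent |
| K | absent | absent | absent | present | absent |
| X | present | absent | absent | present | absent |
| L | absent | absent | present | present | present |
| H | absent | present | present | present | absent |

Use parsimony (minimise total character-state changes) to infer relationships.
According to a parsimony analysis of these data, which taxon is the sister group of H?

Character polarity is set by the outgroup: the derived state is whichever differs from the outgroup's state, so for C1 the derived state is 'absent', and for the remaining characters it is 'present'.
Only H, K, and L show the derived state 'absent' for C1, supporting them as a clade.
C2: derived state 'present' in H only — an autapomorphy, so it tells us nothing about relationships among taxa.
Only H and L show the derived state 'present' for C3, supporting them as a clade.
All ingroup taxa share the derived state 'present' for C4; it defines the ingroup but does not resolve relationships within it.
C5: derived state 'present' in L only — an autapomorphy, so it tells us nothing about relationships among taxa.
Most parsimonious ingroup topology: ((K,(L,H)),X).
H and L form a cherry on this tree, so they are sister taxa.

L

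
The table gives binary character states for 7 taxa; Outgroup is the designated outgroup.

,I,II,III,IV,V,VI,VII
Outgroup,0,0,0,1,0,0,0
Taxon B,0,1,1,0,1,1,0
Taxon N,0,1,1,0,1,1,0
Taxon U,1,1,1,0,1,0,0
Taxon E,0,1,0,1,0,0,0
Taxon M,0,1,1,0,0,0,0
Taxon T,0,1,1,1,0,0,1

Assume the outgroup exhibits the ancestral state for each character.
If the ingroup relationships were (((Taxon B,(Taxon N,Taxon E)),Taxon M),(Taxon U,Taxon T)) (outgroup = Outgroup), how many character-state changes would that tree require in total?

Map each character onto (((Taxon B,(Taxon N,Taxon E)),Taxon M),(Taxon U,Taxon T)) (rooted by Outgroup) and count the minimum state changes it requires (Fitch parsimony):
I: 1; II: 1; III: 2; IV: 3; V: 3; VI: 2; VII: 1.
Total tree length = 13.

13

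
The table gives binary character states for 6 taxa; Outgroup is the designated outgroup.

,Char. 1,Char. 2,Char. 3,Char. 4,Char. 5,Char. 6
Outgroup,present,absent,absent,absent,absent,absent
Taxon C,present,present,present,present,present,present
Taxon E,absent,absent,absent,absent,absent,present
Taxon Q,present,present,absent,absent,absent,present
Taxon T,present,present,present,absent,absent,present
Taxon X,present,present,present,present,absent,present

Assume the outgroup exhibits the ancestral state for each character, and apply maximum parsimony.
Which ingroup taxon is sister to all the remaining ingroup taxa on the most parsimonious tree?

Character polarity is set by the outgroup: the derived state is whichever differs from the outgroup's state, so for Char. 1 the derived state is 'absent', and for the remaining characters it is 'present'.
Char. 1: derived state 'absent' in Taxon E only — an autapomorphy, so it tells us nothing about relationships among taxa.
Only Taxon C, Taxon Q, Taxon T, and Taxon X show the derived state 'present' for Char. 2, supporting them as a clade.
Char. 3: derived state 'present' in Taxon C, Taxon T, and Taxon X only — synapomorphy for {Taxon C, Taxon T, Taxon X}.
Char. 4 (derived state 'present') is shared by Taxon C and Taxon X — a synapomorphy uniting that clade.
Char. 5: derived state 'present' in Taxon C only — an autapomorphy, so it tells us nothing about relationships among taxa.
All ingroup taxa share the derived state 'present' for Char. 6; it defines the ingroup but does not resolve relationships within it.
Most parsimonious ingroup topology: ((((Taxon C,Taxon X),Taxon T),Taxon Q),Taxon E).
Taxon E is sister to the clade containing all other ingroup taxa, so it is the earliest-diverging (most basal) ingroup lineage.

Taxon E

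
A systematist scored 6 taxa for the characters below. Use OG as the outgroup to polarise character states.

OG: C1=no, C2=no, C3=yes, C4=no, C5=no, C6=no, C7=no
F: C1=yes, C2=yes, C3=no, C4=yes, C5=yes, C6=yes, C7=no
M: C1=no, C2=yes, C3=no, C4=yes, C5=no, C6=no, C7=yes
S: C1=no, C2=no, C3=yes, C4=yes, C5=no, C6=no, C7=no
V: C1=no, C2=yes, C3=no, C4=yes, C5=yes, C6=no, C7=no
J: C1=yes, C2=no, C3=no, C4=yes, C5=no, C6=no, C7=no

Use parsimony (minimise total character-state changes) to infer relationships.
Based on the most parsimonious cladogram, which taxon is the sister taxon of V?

F

Character polarity is set by the outgroup: the derived state is whichever differs from the outgroup's state, so for C3 the derived state is 'no', and for the remaining characters it is 'yes'.
C1 (state 'yes') occurs in F and J but conflicts with the nesting implied by the other characters — most parsimoniously interpreted as homoplasy.
Only F, M, and V show the derived state 'yes' for C2, supporting them as a clade.
C3 (derived state 'no') is shared by F, J, M, and V — a synapomorphy uniting that clade.
All ingroup taxa share the derived state 'yes' for C4; it defines the ingroup but does not resolve relationships within it.
C5 (derived state 'yes') is shared by F and V — a synapomorphy uniting that clade.
C6: derived state 'yes' in F only — an autapomorphy, so it tells us nothing about relationships among taxa.
C7 (derived state 'yes') is unique to M (autapomorphy; uninformative for grouping).
Most parsimonious ingroup topology: ((((F,V),M),J),S).
V and F form a cherry on this tree, so they are sister taxa.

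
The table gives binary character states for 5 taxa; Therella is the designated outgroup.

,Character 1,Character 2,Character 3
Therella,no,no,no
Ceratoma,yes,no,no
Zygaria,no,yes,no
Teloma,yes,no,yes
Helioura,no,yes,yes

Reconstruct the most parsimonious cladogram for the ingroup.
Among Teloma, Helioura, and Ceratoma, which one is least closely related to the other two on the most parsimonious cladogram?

The outgroup has state 'no' for every character, so 'yes' is the derived state throughout.
Character 1: derived state 'yes' in Ceratoma and Teloma only — synapomorphy for {Ceratoma, Teloma}.
Only Helioura and Zygaria show the derived state 'yes' for Character 2, supporting them as a clade.
Character 3 groups Helioura and Teloma, which is incompatible with the clades supported by the remaining characters; treating it as convergent (homoplasy) costs fewer steps than any alternative tree.
Most parsimonious ingroup topology: ((Ceratoma,Teloma),(Zygaria,Helioura)).
Teloma and Ceratoma share a more recent common ancestor with each other than either does with Helioura, so Helioura is the least closely related of the three.

Helioura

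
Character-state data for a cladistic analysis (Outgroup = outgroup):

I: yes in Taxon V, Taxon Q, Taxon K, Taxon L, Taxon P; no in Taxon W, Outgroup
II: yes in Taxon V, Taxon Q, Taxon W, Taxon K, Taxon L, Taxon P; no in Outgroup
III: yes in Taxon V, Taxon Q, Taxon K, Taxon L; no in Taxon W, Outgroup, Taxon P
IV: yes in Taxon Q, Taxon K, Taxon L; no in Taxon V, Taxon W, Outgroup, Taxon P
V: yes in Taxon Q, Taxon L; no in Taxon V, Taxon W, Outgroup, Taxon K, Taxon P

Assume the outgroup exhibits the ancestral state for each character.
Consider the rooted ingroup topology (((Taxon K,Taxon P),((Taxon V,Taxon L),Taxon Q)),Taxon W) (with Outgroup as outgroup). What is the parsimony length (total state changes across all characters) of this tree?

9

Map each character onto (((Taxon K,Taxon P),((Taxon V,Taxon L),Taxon Q)),Taxon W) (rooted by Outgroup) and count the minimum state changes it requires (Fitch parsimony):
I: 1; II: 1; III: 2; IV: 3; V: 2.
Total tree length = 9.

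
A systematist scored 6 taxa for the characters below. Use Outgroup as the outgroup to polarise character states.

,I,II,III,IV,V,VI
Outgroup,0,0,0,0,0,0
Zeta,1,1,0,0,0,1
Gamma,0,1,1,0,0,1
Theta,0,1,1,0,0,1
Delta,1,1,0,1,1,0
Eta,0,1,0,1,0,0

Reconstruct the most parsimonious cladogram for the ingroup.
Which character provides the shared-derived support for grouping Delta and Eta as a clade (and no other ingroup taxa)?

The outgroup has state '0' for every character, so '1' is the derived state throughout.
I groups Delta and Zeta, which is incompatible with the clades supported by the remaining characters; treating it as convergent (homoplasy) costs fewer steps than any alternative tree.
All ingroup taxa share the derived state '1' for II; it defines the ingroup but does not resolve relationships within it.
III: derived state '1' in Gamma and Theta only — synapomorphy for {Gamma, Theta}.
IV (derived state '1') is shared by Delta and Eta — a synapomorphy uniting that clade.
V: derived state '1' in Delta only — an autapomorphy, so it tells us nothing about relationships among taxa.
VI: derived state '1' in Gamma, Theta, and Zeta only — synapomorphy for {Gamma, Theta, Zeta}.
Most parsimonious ingroup topology: ((Zeta,(Gamma,Theta)),(Delta,Eta)).
The clade {Delta, Eta} is supported by IV: its derived state '1' occurs in exactly those taxa and in no other taxon (including the outgroup).

IV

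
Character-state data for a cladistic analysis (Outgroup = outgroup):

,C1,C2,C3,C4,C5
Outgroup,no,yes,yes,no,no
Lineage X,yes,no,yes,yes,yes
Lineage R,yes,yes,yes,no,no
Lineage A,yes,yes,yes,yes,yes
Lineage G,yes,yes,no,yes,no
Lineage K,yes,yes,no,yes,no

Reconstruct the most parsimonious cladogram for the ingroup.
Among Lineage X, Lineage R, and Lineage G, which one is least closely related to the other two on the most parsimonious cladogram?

Lineage R

Character polarity is set by the outgroup: the derived state is whichever differs from the outgroup's state, so for C2, C3 the derived state is 'no', and for the remaining characters it is 'yes'.
C1 (derived state 'yes') is shared by all ingroup taxa — unites the whole ingroup.
C2: derived state 'no' in Lineage X only — an autapomorphy, so it tells us nothing about relationships among taxa.
C3 (derived state 'no') is shared by Lineage G and Lineage K — a synapomorphy uniting that clade.
Only Lineage A, Lineage G, Lineage K, and Lineage X show the derived state 'yes' for C4, supporting them as a clade.
C5 (derived state 'yes') is shared by Lineage A and Lineage X — a synapomorphy uniting that clade.
Most parsimonious ingroup topology: (((Lineage X,Lineage A),(Lineage G,Lineage K)),Lineage R).
Lineage X and Lineage G share a more recent common ancestor with each other than either does with Lineage R, so Lineage R is the least closely related of the three.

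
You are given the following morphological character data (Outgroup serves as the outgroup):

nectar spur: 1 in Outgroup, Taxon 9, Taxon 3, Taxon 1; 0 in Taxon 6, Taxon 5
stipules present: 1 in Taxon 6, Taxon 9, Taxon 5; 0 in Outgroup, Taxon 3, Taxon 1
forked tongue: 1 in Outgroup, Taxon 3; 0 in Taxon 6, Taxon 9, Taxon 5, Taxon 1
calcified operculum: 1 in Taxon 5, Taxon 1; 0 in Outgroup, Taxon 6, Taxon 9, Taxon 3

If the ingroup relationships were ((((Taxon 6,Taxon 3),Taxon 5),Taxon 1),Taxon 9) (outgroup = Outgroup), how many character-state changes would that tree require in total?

Map each character onto ((((Taxon 6,Taxon 3),Taxon 5),Taxon 1),Taxon 9) (rooted by Outgroup) and count the minimum state changes it requires (Fitch parsimony):
nectar spur: 2; stipules present: 3; forked tongue: 2; calcified operculum: 2.
Total tree length = 9.

9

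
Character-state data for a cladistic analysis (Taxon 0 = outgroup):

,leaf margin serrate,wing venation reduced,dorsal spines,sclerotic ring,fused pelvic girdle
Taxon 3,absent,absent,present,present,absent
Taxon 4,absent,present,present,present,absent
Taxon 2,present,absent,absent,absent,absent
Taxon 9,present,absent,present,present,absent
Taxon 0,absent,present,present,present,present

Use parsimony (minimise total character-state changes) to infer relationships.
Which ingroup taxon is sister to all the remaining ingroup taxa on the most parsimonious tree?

Character polarity is set by the outgroup: the derived state is whichever differs from the outgroup's state, so for wing venation reduced, dorsal spines, sclerotic ring, fused pelvic girdle the derived state is 'absent', and for the remaining characters it is 'present'.
leaf margin serrate: derived state 'present' in Taxon 2 and Taxon 9 only — synapomorphy for {Taxon 2, Taxon 9}.
wing venation reduced: derived state 'absent' in Taxon 2, Taxon 3, and Taxon 9 only — synapomorphy for {Taxon 2, Taxon 3, Taxon 9}.
dorsal spines: derived state 'absent' in Taxon 2 only — an autapomorphy, so it tells us nothing about relationships among taxa.
sclerotic ring: derived state 'absent' in Taxon 2 only — an autapomorphy, so it tells us nothing about relationships among taxa.
All ingroup taxa share the derived state 'absent' for fused pelvic girdle; it defines the ingroup but does not resolve relationships within it.
Most parsimonious ingroup topology: (((Taxon 2,Taxon 9),Taxon 3),Taxon 4).
Taxon 4 is sister to the clade containing all other ingroup taxa, so it is the earliest-diverging (most basal) ingroup lineage.

Taxon 4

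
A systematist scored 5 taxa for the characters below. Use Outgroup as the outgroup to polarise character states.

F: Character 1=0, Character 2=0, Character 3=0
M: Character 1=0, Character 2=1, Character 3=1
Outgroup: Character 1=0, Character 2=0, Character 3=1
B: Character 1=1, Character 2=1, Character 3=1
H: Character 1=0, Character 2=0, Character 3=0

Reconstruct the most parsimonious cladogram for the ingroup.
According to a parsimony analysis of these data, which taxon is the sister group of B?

Character polarity is set by the outgroup: the derived state is whichever differs from the outgroup's state, so for Character 3 the derived state is '0', and for the remaining characters it is '1'.
Character 1: derived state '1' in B only — an autapomorphy, so it tells us nothing about relationships among taxa.
Only B and M show the derived state '1' for Character 2, supporting them as a clade.
Only F and H show the derived state '0' for Character 3, supporting them as a clade.
Most parsimonious ingroup topology: ((H,F),(M,B)).
B and M form a cherry on this tree, so they are sister taxa.

M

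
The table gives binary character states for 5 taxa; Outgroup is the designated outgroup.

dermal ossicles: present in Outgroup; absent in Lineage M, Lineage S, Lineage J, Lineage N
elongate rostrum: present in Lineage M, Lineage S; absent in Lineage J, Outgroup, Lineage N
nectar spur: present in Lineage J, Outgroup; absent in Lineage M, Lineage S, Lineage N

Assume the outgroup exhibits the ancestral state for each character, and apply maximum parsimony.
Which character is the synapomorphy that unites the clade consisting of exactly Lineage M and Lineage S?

elongate rostrum

Character polarity is set by the outgroup: the derived state is whichever differs from the outgroup's state, so for dermal ossicles, nectar spur the derived state is 'absent', and for the remaining characters it is 'present'.
All ingroup taxa share the derived state 'absent' for dermal ossicles; it defines the ingroup but does not resolve relationships within it.
elongate rostrum (derived state 'present') is shared by Lineage M and Lineage S — a synapomorphy uniting that clade.
nectar spur: derived state 'absent' in Lineage M, Lineage N, and Lineage S only — synapomorphy for {Lineage M, Lineage N, Lineage S}.
Most parsimonious ingroup topology: (((Lineage S,Lineage M),Lineage N),Lineage J).
The clade {Lineage M, Lineage S} is supported by elongate rostrum: its derived state 'present' occurs in exactly those taxa and in no other taxon (including the outgroup).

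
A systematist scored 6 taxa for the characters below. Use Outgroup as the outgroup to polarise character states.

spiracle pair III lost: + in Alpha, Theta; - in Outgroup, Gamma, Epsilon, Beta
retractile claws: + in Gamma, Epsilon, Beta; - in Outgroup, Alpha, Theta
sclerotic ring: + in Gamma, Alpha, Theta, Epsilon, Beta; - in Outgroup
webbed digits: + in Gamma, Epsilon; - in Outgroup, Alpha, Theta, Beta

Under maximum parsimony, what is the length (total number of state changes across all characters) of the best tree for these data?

The outgroup has state '-' for every character, so '+' is the derived state throughout.
Only Alpha and Theta show the derived state '+' for spiracle pair III lost, supporting them as a clade.
retractile claws (derived state '+') is shared by Beta, Epsilon, and Gamma — a synapomorphy uniting that clade.
sclerotic ring (derived state '+') is shared by all ingroup taxa — unites the whole ingroup.
webbed digits: derived state '+' in Epsilon and Gamma only — synapomorphy for {Epsilon, Gamma}.
Most parsimonious ingroup topology: (((Gamma,Epsilon),Beta),(Alpha,Theta)).
Changes per character on this tree: spiracle pair III lost: 1; retractile claws: 1; sclerotic ring: 1; webbed digits: 1.
Total = 4.

4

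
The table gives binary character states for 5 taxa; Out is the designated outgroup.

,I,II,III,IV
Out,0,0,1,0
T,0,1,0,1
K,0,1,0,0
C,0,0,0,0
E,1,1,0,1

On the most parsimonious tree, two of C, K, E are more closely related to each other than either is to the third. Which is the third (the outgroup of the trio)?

Character polarity is set by the outgroup: the derived state is whichever differs from the outgroup's state, so for III the derived state is '0', and for the remaining characters it is '1'.
I (derived state '1') is unique to E (autapomorphy; uninformative for grouping).
II (derived state '1') is shared by E, K, and T — a synapomorphy uniting that clade.
III (derived state '0') is shared by all ingroup taxa — unites the whole ingroup.
IV (derived state '1') is shared by E and T — a synapomorphy uniting that clade.
Most parsimonious ingroup topology: (((T,E),K),C).
E and K share a more recent common ancestor with each other than either does with C, so C is the least closely related of the three.

C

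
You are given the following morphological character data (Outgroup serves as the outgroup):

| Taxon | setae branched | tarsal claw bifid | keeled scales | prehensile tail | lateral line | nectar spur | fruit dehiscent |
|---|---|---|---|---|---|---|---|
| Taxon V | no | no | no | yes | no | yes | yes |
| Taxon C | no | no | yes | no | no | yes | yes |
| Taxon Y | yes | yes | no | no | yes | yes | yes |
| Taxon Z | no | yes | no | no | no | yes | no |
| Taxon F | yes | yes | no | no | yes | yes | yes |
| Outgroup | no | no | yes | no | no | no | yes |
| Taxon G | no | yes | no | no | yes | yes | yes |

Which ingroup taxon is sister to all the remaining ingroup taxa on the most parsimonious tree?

Character polarity is set by the outgroup: the derived state is whichever differs from the outgroup's state, so for keeled scales, fruit dehiscent the derived state is 'no', and for the remaining characters it is 'yes'.
setae branched: derived state 'yes' in Taxon F and Taxon Y only — synapomorphy for {Taxon F, Taxon Y}.
Only Taxon F, Taxon G, Taxon Y, and Taxon Z show the derived state 'yes' for tarsal claw bifid, supporting them as a clade.
Only Taxon F, Taxon G, Taxon V, Taxon Y, and Taxon Z show the derived state 'no' for keeled scales, supporting them as a clade.
prehensile tail: derived state 'yes' in Taxon V only — an autapomorphy, so it tells us nothing about relationships among taxa.
lateral line (derived state 'yes') is shared by Taxon F, Taxon G, and Taxon Y — a synapomorphy uniting that clade.
All ingroup taxa share the derived state 'yes' for nectar spur; it defines the ingroup but does not resolve relationships within it.
fruit dehiscent (derived state 'no') is unique to Taxon Z (autapomorphy; uninformative for grouping).
Most parsimonious ingroup topology: (((((Taxon F,Taxon Y),Taxon G),Taxon Z),Taxon V),Taxon C).
Taxon C is sister to the clade containing all other ingroup taxa, so it is the earliest-diverging (most basal) ingroup lineage.

Taxon C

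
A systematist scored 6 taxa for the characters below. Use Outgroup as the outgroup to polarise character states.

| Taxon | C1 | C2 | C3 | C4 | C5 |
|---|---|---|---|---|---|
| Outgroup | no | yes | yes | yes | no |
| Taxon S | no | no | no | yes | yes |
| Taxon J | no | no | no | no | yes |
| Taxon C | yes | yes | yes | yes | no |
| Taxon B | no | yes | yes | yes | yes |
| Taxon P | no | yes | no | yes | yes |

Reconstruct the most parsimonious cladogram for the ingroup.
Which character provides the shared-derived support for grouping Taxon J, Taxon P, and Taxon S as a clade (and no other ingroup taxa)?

C3

Character polarity is set by the outgroup: the derived state is whichever differs from the outgroup's state, so for C2, C3, C4 the derived state is 'no', and for the remaining characters it is 'yes'.
C1: derived state 'yes' in Taxon C only — an autapomorphy, so it tells us nothing about relationships among taxa.
C2: derived state 'no' in Taxon J and Taxon S only — synapomorphy for {Taxon J, Taxon S}.
C3 (derived state 'no') is shared by Taxon J, Taxon P, and Taxon S — a synapomorphy uniting that clade.
C4 (derived state 'no') is unique to Taxon J (autapomorphy; uninformative for grouping).
C5 (derived state 'yes') is shared by Taxon B, Taxon J, Taxon P, and Taxon S — a synapomorphy uniting that clade.
Most parsimonious ingroup topology: ((((Taxon S,Taxon J),Taxon P),Taxon B),Taxon C).
The clade {Taxon J, Taxon P, Taxon S} is supported by C3: its derived state 'no' occurs in exactly those taxa and in no other taxon (including the outgroup).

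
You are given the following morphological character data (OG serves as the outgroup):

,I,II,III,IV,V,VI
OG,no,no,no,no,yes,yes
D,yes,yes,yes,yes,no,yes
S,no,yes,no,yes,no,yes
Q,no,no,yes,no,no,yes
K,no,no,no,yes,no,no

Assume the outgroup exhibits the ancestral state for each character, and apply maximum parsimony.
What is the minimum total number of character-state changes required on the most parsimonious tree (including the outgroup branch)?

Character polarity is set by the outgroup: the derived state is whichever differs from the outgroup's state, so for V, VI the derived state is 'no', and for the remaining characters it is 'yes'.
I (derived state 'yes') is unique to D (autapomorphy; uninformative for grouping).
Only D and S show the derived state 'yes' for II, supporting them as a clade.
III (state 'yes') occurs in D and Q but conflicts with the nesting implied by the other characters — most parsimoniously interpreted as homoplasy.
Only D, K, and S show the derived state 'yes' for IV, supporting them as a clade.
V (derived state 'no') is shared by all ingroup taxa — unites the whole ingroup.
VI (derived state 'no') is unique to K (autapomorphy; uninformative for grouping).
Most parsimonious ingroup topology: ((K,(D,S)),Q).
Changes per character on this tree: I: 1; II: 1; III: 2; IV: 1; V: 1; VI: 1.
Total = 7.

7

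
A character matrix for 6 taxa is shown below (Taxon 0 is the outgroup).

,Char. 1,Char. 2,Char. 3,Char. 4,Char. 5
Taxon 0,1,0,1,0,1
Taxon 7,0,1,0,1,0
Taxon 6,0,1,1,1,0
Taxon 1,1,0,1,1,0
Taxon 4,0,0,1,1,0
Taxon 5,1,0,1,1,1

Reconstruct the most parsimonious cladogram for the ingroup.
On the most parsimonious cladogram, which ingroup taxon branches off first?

Taxon 5

Character polarity is set by the outgroup: the derived state is whichever differs from the outgroup's state, so for Char. 1, Char. 3, Char. 5 the derived state is '0', and for the remaining characters it is '1'.
Char. 1: derived state '0' in Taxon 4, Taxon 6, and Taxon 7 only — synapomorphy for {Taxon 4, Taxon 6, Taxon 7}.
Char. 2: derived state '1' in Taxon 6 and Taxon 7 only — synapomorphy for {Taxon 6, Taxon 7}.
Char. 3: derived state '0' in Taxon 7 only — an autapomorphy, so it tells us nothing about relationships among taxa.
All ingroup taxa share the derived state '1' for Char. 4; it defines the ingroup but does not resolve relationships within it.
Char. 5: derived state '0' in Taxon 1, Taxon 4, Taxon 6, and Taxon 7 only — synapomorphy for {Taxon 1, Taxon 4, Taxon 6, Taxon 7}.
Most parsimonious ingroup topology: ((((Taxon 7,Taxon 6),Taxon 4),Taxon 1),Taxon 5).
Taxon 5 is sister to the clade containing all other ingroup taxa, so it is the earliest-diverging (most basal) ingroup lineage.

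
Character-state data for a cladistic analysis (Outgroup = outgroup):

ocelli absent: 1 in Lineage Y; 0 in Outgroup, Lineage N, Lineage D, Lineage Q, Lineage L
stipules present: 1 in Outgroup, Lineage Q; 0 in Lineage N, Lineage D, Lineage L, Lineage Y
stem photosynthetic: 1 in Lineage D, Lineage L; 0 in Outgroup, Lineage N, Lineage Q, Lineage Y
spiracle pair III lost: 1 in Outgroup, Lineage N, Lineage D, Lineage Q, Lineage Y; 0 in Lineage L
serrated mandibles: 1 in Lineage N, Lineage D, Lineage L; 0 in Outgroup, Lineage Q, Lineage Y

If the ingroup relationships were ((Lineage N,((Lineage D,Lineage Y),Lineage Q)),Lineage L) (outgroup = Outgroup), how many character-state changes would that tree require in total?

Map each character onto ((Lineage N,((Lineage D,Lineage Y),Lineage Q)),Lineage L) (rooted by Outgroup) and count the minimum state changes it requires (Fitch parsimony):
ocelli absent: 1; stipules present: 2; stem photosynthetic: 2; spiracle pair III lost: 1; serrated mandibles: 3.
Total tree length = 9.

9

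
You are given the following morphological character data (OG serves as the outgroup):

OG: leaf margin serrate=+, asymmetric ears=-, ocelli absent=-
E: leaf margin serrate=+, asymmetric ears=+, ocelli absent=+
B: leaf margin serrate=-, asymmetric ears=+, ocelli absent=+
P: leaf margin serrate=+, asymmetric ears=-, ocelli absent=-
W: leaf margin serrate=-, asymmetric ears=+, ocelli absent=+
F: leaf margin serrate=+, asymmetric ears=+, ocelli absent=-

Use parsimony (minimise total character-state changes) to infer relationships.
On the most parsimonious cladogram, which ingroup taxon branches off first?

P

Character polarity is set by the outgroup: the derived state is whichever differs from the outgroup's state, so for leaf margin serrate the derived state is '-', and for the remaining characters it is '+'.
leaf margin serrate: derived state '-' in B and W only — synapomorphy for {B, W}.
asymmetric ears: derived state '+' in B, E, F, and W only — synapomorphy for {B, E, F, W}.
Only B, E, and W show the derived state '+' for ocelli absent, supporting them as a clade.
Most parsimonious ingroup topology: (((E,(B,W)),F),P).
P is sister to the clade containing all other ingroup taxa, so it is the earliest-diverging (most basal) ingroup lineage.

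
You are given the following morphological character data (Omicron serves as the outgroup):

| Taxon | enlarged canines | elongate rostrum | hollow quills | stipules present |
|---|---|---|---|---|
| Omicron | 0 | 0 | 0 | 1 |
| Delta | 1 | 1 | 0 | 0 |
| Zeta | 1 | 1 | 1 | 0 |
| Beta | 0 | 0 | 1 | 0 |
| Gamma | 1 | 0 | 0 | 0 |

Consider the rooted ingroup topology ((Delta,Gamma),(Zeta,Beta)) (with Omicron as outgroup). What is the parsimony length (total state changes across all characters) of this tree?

Map each character onto ((Delta,Gamma),(Zeta,Beta)) (rooted by Omicron) and count the minimum state changes it requires (Fitch parsimony):
enlarged canines: 2; elongate rostrum: 2; hollow quills: 1; stipules present: 1.
Total tree length = 6.

6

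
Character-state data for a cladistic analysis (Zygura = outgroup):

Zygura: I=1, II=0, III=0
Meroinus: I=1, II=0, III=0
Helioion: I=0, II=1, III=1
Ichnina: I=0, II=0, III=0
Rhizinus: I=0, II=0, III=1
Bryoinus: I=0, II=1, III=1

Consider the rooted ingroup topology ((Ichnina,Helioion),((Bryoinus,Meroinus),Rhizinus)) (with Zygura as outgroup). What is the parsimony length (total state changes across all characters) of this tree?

Map each character onto ((Ichnina,Helioion),((Bryoinus,Meroinus),Rhizinus)) (rooted by Zygura) and count the minimum state changes it requires (Fitch parsimony):
I: 2; II: 2; III: 3.
Total tree length = 7.

7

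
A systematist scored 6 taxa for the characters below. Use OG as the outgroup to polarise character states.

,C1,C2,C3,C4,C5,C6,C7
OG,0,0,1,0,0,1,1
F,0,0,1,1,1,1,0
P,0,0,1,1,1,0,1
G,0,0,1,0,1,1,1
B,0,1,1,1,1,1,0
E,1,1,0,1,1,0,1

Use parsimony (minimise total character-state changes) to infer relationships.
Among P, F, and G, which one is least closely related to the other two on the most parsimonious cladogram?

Character polarity is set by the outgroup: the derived state is whichever differs from the outgroup's state, so for C3, C6, C7 the derived state is '0', and for the remaining characters it is '1'.
C1: derived state '1' in E only — an autapomorphy, so it tells us nothing about relationships among taxa.
C2 (state '1') occurs in B and E but conflicts with the nesting implied by the other characters — most parsimoniously interpreted as homoplasy.
C3: derived state '0' in E only — an autapomorphy, so it tells us nothing about relationships among taxa.
C4 (derived state '1') is shared by B, E, F, and P — a synapomorphy uniting that clade.
C5 (derived state '1') is shared by all ingroup taxa — unites the whole ingroup.
C6: derived state '0' in E and P only — synapomorphy for {E, P}.
C7: derived state '0' in B and F only — synapomorphy for {B, F}.
Most parsimonious ingroup topology: (((F,B),(P,E)),G).
F and P share a more recent common ancestor with each other than either does with G, so G is the least closely related of the three.

G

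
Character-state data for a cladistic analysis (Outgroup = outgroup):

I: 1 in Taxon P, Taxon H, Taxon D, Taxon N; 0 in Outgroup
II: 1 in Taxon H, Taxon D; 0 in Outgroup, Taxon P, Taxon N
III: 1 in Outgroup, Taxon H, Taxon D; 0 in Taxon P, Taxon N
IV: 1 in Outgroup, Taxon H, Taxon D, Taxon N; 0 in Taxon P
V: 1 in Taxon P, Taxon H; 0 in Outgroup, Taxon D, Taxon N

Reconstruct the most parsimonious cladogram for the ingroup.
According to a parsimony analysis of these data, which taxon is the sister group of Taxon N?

Taxon P

Character polarity is set by the outgroup: the derived state is whichever differs from the outgroup's state, so for III, IV the derived state is '0', and for the remaining characters it is '1'.
I (derived state '1') is shared by all ingroup taxa — unites the whole ingroup.
Only Taxon D and Taxon H show the derived state '1' for II, supporting them as a clade.
III: derived state '0' in Taxon N and Taxon P only — synapomorphy for {Taxon N, Taxon P}.
IV: derived state '0' in Taxon P only — an autapomorphy, so it tells us nothing about relationships among taxa.
V (state '1') occurs in Taxon H and Taxon P but conflicts with the nesting implied by the other characters — most parsimoniously interpreted as homoplasy.
Most parsimonious ingroup topology: ((Taxon P,Taxon N),(Taxon H,Taxon D)).
Taxon N and Taxon P form a cherry on this tree, so they are sister taxa.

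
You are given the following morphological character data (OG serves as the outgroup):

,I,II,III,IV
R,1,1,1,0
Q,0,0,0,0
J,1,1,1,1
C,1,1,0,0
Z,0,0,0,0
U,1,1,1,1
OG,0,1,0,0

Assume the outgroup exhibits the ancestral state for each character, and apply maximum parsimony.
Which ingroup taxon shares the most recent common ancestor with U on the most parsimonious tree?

Character polarity is set by the outgroup: the derived state is whichever differs from the outgroup's state, so for II the derived state is '0', and for the remaining characters it is '1'.
I: derived state '1' in C, J, R, and U only — synapomorphy for {C, J, R, U}.
II: derived state '0' in Q and Z only — synapomorphy for {Q, Z}.
III (derived state '1') is shared by J, R, and U — a synapomorphy uniting that clade.
Only J and U show the derived state '1' for IV, supporting them as a clade.
Most parsimonious ingroup topology: ((Q,Z),(C,((U,J),R))).
U and J form a cherry on this tree, so they are sister taxa.

J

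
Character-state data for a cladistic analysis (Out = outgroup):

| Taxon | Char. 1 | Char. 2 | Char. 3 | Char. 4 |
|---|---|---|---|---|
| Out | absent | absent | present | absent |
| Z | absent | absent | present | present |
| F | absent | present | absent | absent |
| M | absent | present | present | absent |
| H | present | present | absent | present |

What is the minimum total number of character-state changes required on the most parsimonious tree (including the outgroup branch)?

Character polarity is set by the outgroup: the derived state is whichever differs from the outgroup's state, so for Char. 3 the derived state is 'absent', and for the remaining characters it is 'present'.
Char. 1: derived state 'present' in H only — an autapomorphy, so it tells us nothing about relationships among taxa.
Char. 2 (derived state 'present') is shared by F, H, and M — a synapomorphy uniting that clade.
Char. 3: derived state 'absent' in F and H only — synapomorphy for {F, H}.
Char. 4 groups H and Z, which is incompatible with the clades supported by the remaining characters; treating it as convergent (homoplasy) costs fewer steps than any alternative tree.
Most parsimonious ingroup topology: (Z,((F,H),M)).
Changes per character on this tree: Char. 1: 1; Char. 2: 1; Char. 3: 1; Char. 4: 2.
Total = 5.

5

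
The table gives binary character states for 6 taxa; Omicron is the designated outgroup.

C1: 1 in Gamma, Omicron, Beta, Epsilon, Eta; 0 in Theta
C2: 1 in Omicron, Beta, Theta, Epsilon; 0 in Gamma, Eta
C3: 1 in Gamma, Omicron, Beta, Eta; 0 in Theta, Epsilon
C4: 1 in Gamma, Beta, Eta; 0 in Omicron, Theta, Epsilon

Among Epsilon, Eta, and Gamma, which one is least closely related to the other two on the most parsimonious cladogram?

Character polarity is set by the outgroup: the derived state is whichever differs from the outgroup's state, so for C1, C2, C3 the derived state is '0', and for the remaining characters it is '1'.
C1: derived state '0' in Theta only — an autapomorphy, so it tells us nothing about relationships among taxa.
Only Eta and Gamma show the derived state '0' for C2, supporting them as a clade.
Only Epsilon and Theta show the derived state '0' for C3, supporting them as a clade.
Only Beta, Eta, and Gamma show the derived state '1' for C4, supporting them as a clade.
Most parsimonious ingroup topology: (((Gamma,Eta),Beta),(Theta,Epsilon)).
Eta and Gamma share a more recent common ancestor with each other than either does with Epsilon, so Epsilon is the least closely related of the three.

Epsilon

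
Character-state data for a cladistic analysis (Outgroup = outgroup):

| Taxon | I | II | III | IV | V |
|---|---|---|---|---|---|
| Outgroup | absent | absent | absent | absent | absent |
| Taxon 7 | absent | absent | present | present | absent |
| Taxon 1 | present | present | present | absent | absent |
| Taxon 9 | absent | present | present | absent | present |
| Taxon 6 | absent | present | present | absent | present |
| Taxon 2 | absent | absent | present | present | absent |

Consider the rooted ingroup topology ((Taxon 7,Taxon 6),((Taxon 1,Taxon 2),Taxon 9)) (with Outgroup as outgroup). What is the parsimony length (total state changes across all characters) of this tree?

9

Map each character onto ((Taxon 7,Taxon 6),((Taxon 1,Taxon 2),Taxon 9)) (rooted by Outgroup) and count the minimum state changes it requires (Fitch parsimony):
I: 1; II: 3; III: 1; IV: 2; V: 2.
Total tree length = 9.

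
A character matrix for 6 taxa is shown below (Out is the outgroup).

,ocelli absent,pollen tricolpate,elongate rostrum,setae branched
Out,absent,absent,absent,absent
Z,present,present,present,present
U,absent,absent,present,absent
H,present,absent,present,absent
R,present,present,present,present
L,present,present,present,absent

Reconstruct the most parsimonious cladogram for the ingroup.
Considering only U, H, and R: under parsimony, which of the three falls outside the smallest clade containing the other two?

U

The outgroup has state 'absent' for every character, so 'present' is the derived state throughout.
Only H, L, R, and Z show the derived state 'present' for ocelli absent, supporting them as a clade.
Only L, R, and Z show the derived state 'present' for pollen tricolpate, supporting them as a clade.
All ingroup taxa share the derived state 'present' for elongate rostrum; it defines the ingroup but does not resolve relationships within it.
Only R and Z show the derived state 'present' for setae branched, supporting them as a clade.
Most parsimonious ingroup topology: ((((Z,R),L),H),U).
R and H share a more recent common ancestor with each other than either does with U, so U is the least closely related of the three.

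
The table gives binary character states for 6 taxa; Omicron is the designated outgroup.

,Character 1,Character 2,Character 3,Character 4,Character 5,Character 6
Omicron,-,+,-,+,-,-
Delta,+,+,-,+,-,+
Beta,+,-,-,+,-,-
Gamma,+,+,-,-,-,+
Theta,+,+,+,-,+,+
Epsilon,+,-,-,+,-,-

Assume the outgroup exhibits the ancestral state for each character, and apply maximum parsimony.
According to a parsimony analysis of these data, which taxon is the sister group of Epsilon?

Beta

Character polarity is set by the outgroup: the derived state is whichever differs from the outgroup's state, so for Character 2, Character 4 the derived state is '-', and for the remaining characters it is '+'.
Character 1 (derived state '+') is shared by all ingroup taxa — unites the whole ingroup.
Character 2 (derived state '-') is shared by Beta and Epsilon — a synapomorphy uniting that clade.
Character 3: derived state '+' in Theta only — an autapomorphy, so it tells us nothing about relationships among taxa.
Character 4 (derived state '-') is shared by Gamma and Theta — a synapomorphy uniting that clade.
Character 5: derived state '+' in Theta only — an autapomorphy, so it tells us nothing about relationships among taxa.
Character 6 (derived state '+') is shared by Delta, Gamma, and Theta — a synapomorphy uniting that clade.
Most parsimonious ingroup topology: (((Gamma,Theta),Delta),(Beta,Epsilon)).
Epsilon and Beta form a cherry on this tree, so they are sister taxa.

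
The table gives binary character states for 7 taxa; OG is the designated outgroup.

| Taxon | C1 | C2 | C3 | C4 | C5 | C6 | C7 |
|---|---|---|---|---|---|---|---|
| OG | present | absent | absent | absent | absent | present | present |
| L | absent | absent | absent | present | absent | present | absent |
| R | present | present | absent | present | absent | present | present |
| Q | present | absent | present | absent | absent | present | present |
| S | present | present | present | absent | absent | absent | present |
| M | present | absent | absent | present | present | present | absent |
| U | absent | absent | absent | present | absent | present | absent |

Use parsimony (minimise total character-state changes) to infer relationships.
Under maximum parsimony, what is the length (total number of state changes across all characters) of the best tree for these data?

Character polarity is set by the outgroup: the derived state is whichever differs from the outgroup's state, so for C1, C6, C7 the derived state is 'absent', and for the remaining characters it is 'present'.
C1: derived state 'absent' in L and U only — synapomorphy for {L, U}.
C2 groups R and S, which is incompatible with the clades supported by the remaining characters; treating it as convergent (homoplasy) costs fewer steps than any alternative tree.
C3: derived state 'present' in Q and S only — synapomorphy for {Q, S}.
Only L, M, R, and U show the derived state 'present' for C4, supporting them as a clade.
C5: derived state 'present' in M only — an autapomorphy, so it tells us nothing about relationships among taxa.
C6: derived state 'absent' in S only — an autapomorphy, so it tells us nothing about relationships among taxa.
C7: derived state 'absent' in L, M, and U only — synapomorphy for {L, M, U}.
Most parsimonious ingroup topology: ((((L,U),M),R),(Q,S)).
Changes per character on this tree: C1: 1; C2: 2; C3: 1; C4: 1; C5: 1; C6: 1; C7: 1.
Total = 8.

8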